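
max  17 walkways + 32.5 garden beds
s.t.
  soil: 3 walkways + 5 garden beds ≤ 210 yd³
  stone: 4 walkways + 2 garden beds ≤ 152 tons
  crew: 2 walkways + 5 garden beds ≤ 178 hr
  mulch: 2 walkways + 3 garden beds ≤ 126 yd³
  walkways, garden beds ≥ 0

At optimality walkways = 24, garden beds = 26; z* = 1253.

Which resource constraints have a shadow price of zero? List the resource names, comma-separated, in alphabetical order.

soil, stone

soil: 202/210 (slack 8)
stone: 148/152 (slack 4)
crew: 178/178 (binding)
mulch: 126/126 (binding)
By complementary slackness, a constraint with positive slack has shadow price 0 → soil, stone.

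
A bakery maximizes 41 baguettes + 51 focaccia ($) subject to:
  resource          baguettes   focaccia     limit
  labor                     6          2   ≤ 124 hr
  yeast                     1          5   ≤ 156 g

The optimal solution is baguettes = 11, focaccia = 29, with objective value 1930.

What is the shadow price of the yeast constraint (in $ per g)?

At the optimum: labor uses 124 of 124 (binding); yeast uses 156 of 156 (binding).
The binding rows give the dual system: 6·y_labor + 1·y_yeast = 41 and 2·y_labor + 5·y_yeast = 51.
Solving: y_labor = 5.5, y_yeast = 8.
Shadow price of yeast = 8.

8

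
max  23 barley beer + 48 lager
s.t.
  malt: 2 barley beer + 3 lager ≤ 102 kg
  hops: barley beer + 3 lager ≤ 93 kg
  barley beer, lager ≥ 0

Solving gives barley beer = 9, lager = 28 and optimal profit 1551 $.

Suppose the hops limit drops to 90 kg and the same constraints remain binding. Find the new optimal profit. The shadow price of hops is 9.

Δb = -3, so new z* = 1551 + (9)·(-3) = 1551 − 27 = 1524.

1524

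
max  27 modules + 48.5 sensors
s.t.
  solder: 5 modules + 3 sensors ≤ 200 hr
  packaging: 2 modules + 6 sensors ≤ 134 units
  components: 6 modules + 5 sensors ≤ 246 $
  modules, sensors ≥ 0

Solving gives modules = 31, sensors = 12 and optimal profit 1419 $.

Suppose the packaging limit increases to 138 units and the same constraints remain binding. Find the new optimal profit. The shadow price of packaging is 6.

1443

Δb = 4, so new z* = 1419 + (6)·(4) = 1419 + 24 = 1443.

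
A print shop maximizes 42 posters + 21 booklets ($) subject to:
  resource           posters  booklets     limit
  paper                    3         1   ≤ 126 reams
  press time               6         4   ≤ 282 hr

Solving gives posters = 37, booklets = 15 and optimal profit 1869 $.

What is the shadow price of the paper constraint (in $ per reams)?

7

Check each constraint at x*: paper 126/126 (tight); press time 282/282 (tight).
Dual feasibility on the basic columns requires 3·y_paper + 6·y_press time = 42, 1·y_paper + 4·y_press time = 21.
→ y_paper = 7 and y_press time = 3.5.
Shadow price of paper = 7.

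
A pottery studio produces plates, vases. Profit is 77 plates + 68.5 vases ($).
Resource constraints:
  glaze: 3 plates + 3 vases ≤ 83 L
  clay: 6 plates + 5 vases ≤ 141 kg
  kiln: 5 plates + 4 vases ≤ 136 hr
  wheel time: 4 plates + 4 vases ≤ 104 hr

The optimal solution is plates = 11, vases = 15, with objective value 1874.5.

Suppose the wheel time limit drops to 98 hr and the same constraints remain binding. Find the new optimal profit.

1835.5

Check each constraint at x*: glaze 78/83 (slack 5); clay 141/141 (tight); kiln 115/136 (slack 21); wheel time 104/104 (tight).
Since glaze, kiln are not tight, their duals are 0.
From A_Bᵀ y = c: 6·y_clay + 4·y_wheel time = 77; 5·y_clay + 4·y_wheel time = 68.5.
Solving: y_clay = 8.5, y_wheel time = 6.5.
Δz = y_wheel time·Δb = 6.5 × (-6) = -39, so new z* = 1874.5 − 39 = 1835.5.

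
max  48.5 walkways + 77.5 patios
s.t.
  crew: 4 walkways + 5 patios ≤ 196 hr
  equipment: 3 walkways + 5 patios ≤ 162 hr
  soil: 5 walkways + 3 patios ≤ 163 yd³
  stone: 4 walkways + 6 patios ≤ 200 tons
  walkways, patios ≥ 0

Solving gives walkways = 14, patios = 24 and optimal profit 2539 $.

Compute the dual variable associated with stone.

At the optimum: crew uses 176 of 196 (slack = 20); equipment uses 162 of 162 (binding); soil uses 142 of 163 (slack = 21); stone uses 200 of 200 (binding).
Slack constraints have shadow price 0 (complementary slackness).
The binding rows give the dual system: 3·y_equipment + 4·y_stone = 48.5 and 5·y_equipment + 6·y_stone = 77.5.
Solving: y_equipment = 9.5, y_stone = 5.
Shadow price of stone = 5.

5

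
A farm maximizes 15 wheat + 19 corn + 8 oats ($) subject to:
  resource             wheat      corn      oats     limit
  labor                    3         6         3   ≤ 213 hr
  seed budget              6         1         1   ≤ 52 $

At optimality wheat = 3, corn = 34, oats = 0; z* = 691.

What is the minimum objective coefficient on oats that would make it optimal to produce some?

10

At the optimum: labor uses 213 of 213 (binding); seed budget uses 52 of 52 (binding).
Dual feasibility on the basic columns requires 3·y_labor + 6·y_seed budget = 15, 6·y_labor + 1·y_seed budget = 19.
This yields shadow prices y_labor = 3, y_seed budget = 1.
oats enters the basis when its profit ≥ yᵀa₃ = 3·3 + 1·1 = 10.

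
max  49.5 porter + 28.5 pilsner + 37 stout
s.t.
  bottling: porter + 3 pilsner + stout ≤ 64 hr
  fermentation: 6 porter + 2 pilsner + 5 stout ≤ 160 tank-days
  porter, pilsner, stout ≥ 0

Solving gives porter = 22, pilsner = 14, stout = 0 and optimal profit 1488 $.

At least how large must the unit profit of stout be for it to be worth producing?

At the optimum: bottling uses 64 of 64 (binding); fermentation uses 160 of 160 (binding).
From A_Bᵀ y = c: 1·y_bottling + 6·y_fermentation = 49.5; 3·y_bottling + 2·y_fermentation = 28.5.
→ y_bottling = 4.5 and y_fermentation = 7.5.
stout enters the basis when its profit ≥ yᵀa₃ = 4.5·1 + 7.5·5 = 42.

42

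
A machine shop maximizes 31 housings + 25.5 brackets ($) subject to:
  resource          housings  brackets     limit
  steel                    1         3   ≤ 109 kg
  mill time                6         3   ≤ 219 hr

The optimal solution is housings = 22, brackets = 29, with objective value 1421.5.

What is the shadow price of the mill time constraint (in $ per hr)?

Check each constraint at x*: steel 109/109 (tight); mill time 219/219 (tight).
Dual feasibility on the basic columns requires 1·y_steel + 6·y_mill time = 31, 3·y_steel + 3·y_mill time = 25.5.
This yields shadow prices y_steel = 4, y_mill time = 4.5.
Shadow price of mill time = 4.5.

4.5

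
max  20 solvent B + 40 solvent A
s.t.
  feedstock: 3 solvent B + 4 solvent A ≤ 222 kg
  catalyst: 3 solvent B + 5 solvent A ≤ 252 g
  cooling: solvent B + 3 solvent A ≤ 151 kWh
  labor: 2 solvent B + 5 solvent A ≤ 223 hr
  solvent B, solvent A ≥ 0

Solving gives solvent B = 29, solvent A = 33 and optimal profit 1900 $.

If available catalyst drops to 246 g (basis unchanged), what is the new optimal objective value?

Check each constraint at x*: feedstock 219/222 (slack 3); catalyst 252/252 (tight); cooling 128/151 (slack 23); labor 223/223 (tight).
Since feedstock, cooling are not tight, their duals are 0.
Dual feasibility on the basic columns requires 3·y_catalyst + 2·y_labor = 20, 5·y_catalyst + 5·y_labor = 40.
Solving: y_catalyst = 4, y_labor = 4.
Δz = y_catalyst·Δb = 4 × (-6) = -24, so new z* = 1900 − 24 = 1876.

1876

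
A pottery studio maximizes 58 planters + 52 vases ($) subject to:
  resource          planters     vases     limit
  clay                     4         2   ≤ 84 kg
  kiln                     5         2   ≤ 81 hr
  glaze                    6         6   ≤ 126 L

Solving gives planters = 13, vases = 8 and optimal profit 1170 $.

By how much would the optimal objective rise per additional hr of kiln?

2

Check each constraint at x*: clay 68/84 (slack 16); kiln 81/81 (tight); glaze 126/126 (tight).
Since clay is not tight, its dual is 0.
From A_Bᵀ y = c: 5·y_kiln + 6·y_glaze = 58; 2·y_kiln + 6·y_glaze = 52.
→ y_kiln = 2 and y_glaze = 8.
Shadow price of kiln = 2.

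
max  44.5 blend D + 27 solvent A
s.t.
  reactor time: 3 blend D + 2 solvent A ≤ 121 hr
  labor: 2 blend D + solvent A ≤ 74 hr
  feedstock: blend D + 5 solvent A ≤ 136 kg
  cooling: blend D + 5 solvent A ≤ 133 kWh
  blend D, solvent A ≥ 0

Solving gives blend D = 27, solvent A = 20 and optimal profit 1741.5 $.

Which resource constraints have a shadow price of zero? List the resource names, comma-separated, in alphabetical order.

reactor time: 121/121 (binding)
labor: 74/74 (binding)
feedstock: 127/136 (slack 9)
cooling: 127/133 (slack 6)
By complementary slackness, a constraint with positive slack has shadow price 0 → cooling, feedstock.

cooling, feedstock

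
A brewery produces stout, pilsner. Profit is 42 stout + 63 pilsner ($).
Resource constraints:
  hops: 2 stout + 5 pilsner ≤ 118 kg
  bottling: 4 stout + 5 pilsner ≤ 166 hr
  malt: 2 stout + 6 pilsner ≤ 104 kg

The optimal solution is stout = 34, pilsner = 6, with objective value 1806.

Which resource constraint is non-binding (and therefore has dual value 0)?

hops

hops: 98/118 (slack 20)
bottling: 166/166 (binding)
malt: 104/104 (binding)
By complementary slackness, a constraint with positive slack has shadow price 0 → hops.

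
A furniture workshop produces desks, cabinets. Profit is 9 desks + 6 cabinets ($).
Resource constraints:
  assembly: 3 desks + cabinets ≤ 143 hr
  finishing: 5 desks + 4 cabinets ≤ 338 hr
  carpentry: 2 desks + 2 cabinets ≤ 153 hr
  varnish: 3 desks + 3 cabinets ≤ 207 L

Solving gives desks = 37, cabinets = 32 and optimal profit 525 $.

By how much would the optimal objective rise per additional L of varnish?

At the optimum: assembly uses 143 of 143 (binding); finishing uses 313 of 338 (slack = 25); carpentry uses 138 of 153 (slack = 15); varnish uses 207 of 207 (binding).
Slack constraints have shadow price 0 (complementary slackness).
Dual feasibility on the basic columns requires 3·y_assembly + 3·y_varnish = 9, 1·y_assembly + 3·y_varnish = 6.
Solving: y_assembly = 1.5, y_varnish = 1.5.
Shadow price of varnish = 1.5.

1.5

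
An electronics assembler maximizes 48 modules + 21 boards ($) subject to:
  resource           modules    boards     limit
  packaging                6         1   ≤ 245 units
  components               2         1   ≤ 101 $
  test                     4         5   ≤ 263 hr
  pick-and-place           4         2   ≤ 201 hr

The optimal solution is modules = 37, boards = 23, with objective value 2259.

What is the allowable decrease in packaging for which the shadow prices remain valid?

Binding constraints: packaging, test. The basis is B = [[6,1],[4,5]] with det 26.
Per unit decrease in packaging, x* moves by d = (-0.1923, 0.1538).
The basis stays optimal until modules reaches 0; allowable decrease = 192.4 units.

192.4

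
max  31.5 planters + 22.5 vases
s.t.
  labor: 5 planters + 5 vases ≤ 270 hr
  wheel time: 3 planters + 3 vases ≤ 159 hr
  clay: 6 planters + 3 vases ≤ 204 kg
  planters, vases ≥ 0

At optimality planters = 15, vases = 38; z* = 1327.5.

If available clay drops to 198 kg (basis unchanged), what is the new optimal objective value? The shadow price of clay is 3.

1309.5

Δb = -6, so new z* = 1327.5 + (3)·(-6) = 1327.5 − 18 = 1309.5.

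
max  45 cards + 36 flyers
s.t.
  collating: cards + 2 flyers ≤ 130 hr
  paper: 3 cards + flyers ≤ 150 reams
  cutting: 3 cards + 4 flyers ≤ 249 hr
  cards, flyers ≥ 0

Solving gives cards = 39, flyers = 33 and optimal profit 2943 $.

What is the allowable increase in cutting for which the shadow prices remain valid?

45

Binding constraints: paper, cutting. The basis is B = [[3,1],[3,4]] with det 9.
Per unit increase in cutting, x* moves by d = (-0.1111, 0.3333).
The basis stays optimal until collating becomes binding; allowable increase = 45 hr.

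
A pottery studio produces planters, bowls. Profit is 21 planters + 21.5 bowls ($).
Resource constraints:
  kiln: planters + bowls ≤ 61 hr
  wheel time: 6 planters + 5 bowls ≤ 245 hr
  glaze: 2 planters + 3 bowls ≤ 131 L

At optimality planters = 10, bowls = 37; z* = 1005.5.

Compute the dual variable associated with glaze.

3

At the optimum: kiln uses 47 of 61 (slack = 14); wheel time uses 245 of 245 (binding); glaze uses 131 of 131 (binding).
By complementary slackness, y = 0 for the non-binding constraint.
Dual feasibility on the basic columns requires 6·y_wheel time + 2·y_glaze = 21, 5·y_wheel time + 3·y_glaze = 21.5.
Solving: y_wheel time = 2.5, y_glaze = 3.
Shadow price of glaze = 3.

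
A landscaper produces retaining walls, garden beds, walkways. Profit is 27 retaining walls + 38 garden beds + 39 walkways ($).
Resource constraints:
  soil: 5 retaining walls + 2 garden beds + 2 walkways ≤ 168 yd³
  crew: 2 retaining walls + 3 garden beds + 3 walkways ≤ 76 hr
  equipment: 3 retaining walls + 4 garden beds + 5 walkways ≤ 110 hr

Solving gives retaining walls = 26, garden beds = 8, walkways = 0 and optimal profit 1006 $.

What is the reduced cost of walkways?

At the optimum: soil uses 146 of 168 (slack = 22); crew uses 76 of 76 (binding); equipment uses 110 of 110 (binding).
Slack constraints have shadow price 0 (complementary slackness).
Dual feasibility on the basic columns requires 2·y_crew + 3·y_equipment = 27, 3·y_crew + 4·y_equipment = 38.
This yields shadow prices y_crew = 6, y_equipment = 5.
Reduced cost of walkways: c₃ − yᵀa₃ = 39 − (6·3 + 5·5) = 39 − 43 = -4.

-4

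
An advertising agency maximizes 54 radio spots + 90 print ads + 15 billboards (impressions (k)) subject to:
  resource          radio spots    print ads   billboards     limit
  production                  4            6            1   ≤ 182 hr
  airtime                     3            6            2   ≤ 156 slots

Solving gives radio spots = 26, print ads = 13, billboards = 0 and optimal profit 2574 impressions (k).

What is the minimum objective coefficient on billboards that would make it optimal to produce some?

At the optimum: production uses 182 of 182 (binding); airtime uses 156 of 156 (binding).
From A_Bᵀ y = c: 4·y_production + 3·y_airtime = 54; 6·y_production + 6·y_airtime = 90.
Solving: y_production = 9, y_airtime = 6.
billboards enters the basis when its profit ≥ yᵀa₃ = 9·1 + 6·2 = 21.

21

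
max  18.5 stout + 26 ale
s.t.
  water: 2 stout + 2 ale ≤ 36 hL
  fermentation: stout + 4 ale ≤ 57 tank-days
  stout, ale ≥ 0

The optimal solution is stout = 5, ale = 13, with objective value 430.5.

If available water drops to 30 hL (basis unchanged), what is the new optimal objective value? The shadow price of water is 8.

Δb = -6, so new z* = 430.5 + (8)·(-6) = 430.5 − 48 = 382.5.

382.5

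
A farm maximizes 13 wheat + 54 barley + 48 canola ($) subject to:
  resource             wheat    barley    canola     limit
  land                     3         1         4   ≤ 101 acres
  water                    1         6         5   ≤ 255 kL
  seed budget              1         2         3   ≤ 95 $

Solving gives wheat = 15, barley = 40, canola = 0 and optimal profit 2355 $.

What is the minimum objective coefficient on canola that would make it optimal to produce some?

53

At the optimum: land uses 85 of 101 (slack = 16); water uses 255 of 255 (binding); seed budget uses 95 of 95 (binding).
Slack constraints have shadow price 0 (complementary slackness).
The binding rows give the dual system: 1·y_water + 1·y_seed budget = 13 and 6·y_water + 2·y_seed budget = 54.
Solving: y_water = 7, y_seed budget = 6.
canola enters the basis when its profit ≥ yᵀa₃ = 7·5 + 6·3 = 53.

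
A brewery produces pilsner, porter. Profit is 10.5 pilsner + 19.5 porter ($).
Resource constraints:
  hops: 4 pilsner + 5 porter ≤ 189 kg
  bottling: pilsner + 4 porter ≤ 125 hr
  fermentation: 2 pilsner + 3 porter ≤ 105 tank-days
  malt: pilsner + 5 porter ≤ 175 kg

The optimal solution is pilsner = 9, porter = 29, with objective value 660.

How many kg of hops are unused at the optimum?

8

hops used = 4·9 + 5·29 = 181; slack = 189 − 181 = 8.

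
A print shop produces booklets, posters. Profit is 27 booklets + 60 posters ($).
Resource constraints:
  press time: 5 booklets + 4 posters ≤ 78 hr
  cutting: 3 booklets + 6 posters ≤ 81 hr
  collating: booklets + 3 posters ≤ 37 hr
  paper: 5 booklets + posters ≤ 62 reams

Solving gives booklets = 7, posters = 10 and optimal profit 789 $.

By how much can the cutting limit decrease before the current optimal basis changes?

7

Binding constraints: cutting, collating. The basis is B = [[3,6],[1,3]] with det 3.
Per unit decrease in cutting, x* moves by d = (-1, 0.3333).
The basis stays optimal until booklets reaches 0; allowable decrease = 7 hr.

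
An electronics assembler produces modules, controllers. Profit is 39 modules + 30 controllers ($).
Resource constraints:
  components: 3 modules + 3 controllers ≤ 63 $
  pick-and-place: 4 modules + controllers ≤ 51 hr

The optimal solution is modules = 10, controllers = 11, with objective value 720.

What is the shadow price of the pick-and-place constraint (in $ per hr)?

3

Both components and pick-and-place are binding at x*.
The binding rows give the dual system: 3·y_components + 4·y_pick-and-place = 39 and 3·y_components + 1·y_pick-and-place = 30.
Solving: y_components = 9, y_pick-and-place = 3.
Shadow price of pick-and-place = 3.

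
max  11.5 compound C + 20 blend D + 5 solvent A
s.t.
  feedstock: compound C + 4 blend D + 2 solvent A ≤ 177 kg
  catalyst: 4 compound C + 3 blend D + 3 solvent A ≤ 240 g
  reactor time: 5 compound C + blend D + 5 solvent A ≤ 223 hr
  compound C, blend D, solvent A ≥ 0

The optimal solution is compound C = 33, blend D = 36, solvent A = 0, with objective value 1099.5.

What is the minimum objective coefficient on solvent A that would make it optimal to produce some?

Binding: feedstock and catalyst. Non-binding: reactor time (22 unused).
Since reactor time is not tight, its dual is 0.
From A_Bᵀ y = c: 1·y_feedstock + 4·y_catalyst = 11.5; 4·y_feedstock + 3·y_catalyst = 20.
This yields shadow prices y_feedstock = 3.5, y_catalyst = 2.
solvent A enters the basis when its profit ≥ yᵀa₃ = 3.5·2 + 2·3 = 13.

13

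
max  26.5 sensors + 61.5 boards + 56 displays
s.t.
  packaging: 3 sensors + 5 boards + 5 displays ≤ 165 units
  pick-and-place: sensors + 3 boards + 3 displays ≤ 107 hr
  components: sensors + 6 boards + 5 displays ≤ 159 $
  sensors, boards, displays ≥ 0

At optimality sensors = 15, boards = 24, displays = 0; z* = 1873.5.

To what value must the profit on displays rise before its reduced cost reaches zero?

57.5

At the optimum: packaging uses 165 of 165 (binding); pick-and-place uses 87 of 107 (slack = 20); components uses 159 of 159 (binding).
Since pick-and-place is not tight, its dual is 0.
The binding rows give the dual system: 3·y_packaging + 1·y_components = 26.5 and 5·y_packaging + 6·y_components = 61.5.
This yields shadow prices y_packaging = 7.5, y_components = 4.
displays enters the basis when its profit ≥ yᵀa₃ = 7.5·5 + 4·5 = 57.5.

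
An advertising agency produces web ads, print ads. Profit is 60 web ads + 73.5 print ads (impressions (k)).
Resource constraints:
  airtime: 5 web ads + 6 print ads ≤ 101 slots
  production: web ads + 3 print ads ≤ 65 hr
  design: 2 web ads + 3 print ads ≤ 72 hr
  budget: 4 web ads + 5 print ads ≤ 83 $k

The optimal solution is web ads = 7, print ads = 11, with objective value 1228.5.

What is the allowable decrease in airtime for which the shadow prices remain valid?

1.4

Binding constraints: airtime, budget. The basis is B = [[5,6],[4,5]] with det 1.
Per unit decrease in airtime, x* moves by d = (-5, 4).
The basis stays optimal until web ads reaches 0; allowable decrease = 1.4 slots.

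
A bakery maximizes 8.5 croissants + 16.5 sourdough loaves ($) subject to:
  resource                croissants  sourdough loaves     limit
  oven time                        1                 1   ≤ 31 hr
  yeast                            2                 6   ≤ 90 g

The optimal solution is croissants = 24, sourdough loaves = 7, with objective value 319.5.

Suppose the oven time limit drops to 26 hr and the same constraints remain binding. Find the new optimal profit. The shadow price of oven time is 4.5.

Δb = -5, so new z* = 319.5 + (4.5)·(-5) = 319.5 − 22.5 = 297.

297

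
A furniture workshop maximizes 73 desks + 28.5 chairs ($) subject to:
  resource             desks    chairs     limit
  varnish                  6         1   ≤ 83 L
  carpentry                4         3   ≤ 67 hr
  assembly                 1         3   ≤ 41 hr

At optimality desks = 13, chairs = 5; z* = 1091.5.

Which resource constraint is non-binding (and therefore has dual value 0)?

varnish: 83/83 (binding)
carpentry: 67/67 (binding)
assembly: 28/41 (slack 13)
By complementary slackness, a constraint with positive slack has shadow price 0 → assembly.

assembly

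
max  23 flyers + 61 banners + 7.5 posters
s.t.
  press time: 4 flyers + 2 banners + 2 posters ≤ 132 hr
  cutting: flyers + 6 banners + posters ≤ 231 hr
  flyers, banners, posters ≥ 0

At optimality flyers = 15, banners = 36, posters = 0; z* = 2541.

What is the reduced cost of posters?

-8.5

At the optimum: press time uses 132 of 132 (binding); cutting uses 231 of 231 (binding).
The binding rows give the dual system: 4·y_press time + 1·y_cutting = 23 and 2·y_press time + 6·y_cutting = 61.
This yields shadow prices y_press time = 3.5, y_cutting = 9.
Reduced cost of posters: c₃ − yᵀa₃ = 7.5 − (3.5·2 + 9·1) = 7.5 − 16 = -8.5.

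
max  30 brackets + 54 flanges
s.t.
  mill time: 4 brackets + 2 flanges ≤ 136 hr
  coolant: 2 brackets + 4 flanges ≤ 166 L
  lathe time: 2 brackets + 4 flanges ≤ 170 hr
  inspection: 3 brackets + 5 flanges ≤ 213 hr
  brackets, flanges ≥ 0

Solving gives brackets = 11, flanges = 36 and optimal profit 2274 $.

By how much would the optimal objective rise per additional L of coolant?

Binding: coolant and inspection. Non-binding: mill time (20 unused), lathe time (4 unused).
Since mill time, lathe time are not tight, their duals are 0.
The binding rows give the dual system: 2·y_coolant + 3·y_inspection = 30 and 4·y_coolant + 5·y_inspection = 54.
→ y_coolant = 6 and y_inspection = 6.
Shadow price of coolant = 6.

6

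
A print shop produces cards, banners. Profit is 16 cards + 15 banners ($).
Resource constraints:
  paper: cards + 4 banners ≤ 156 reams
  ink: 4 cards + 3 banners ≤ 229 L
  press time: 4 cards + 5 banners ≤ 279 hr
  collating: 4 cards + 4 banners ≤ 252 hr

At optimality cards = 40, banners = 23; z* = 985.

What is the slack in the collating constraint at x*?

collating used = 4·40 + 4·23 = 252; slack = 252 − 252 = 0.

0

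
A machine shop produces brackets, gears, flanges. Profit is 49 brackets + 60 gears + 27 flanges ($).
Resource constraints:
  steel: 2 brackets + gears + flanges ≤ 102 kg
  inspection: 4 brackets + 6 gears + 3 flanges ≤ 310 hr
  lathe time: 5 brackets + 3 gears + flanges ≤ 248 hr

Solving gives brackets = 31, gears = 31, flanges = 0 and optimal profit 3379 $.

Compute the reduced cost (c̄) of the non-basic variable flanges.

-1.5

Check each constraint at x*: steel 93/102 (slack 9); inspection 310/310 (tight); lathe time 248/248 (tight).
Slack constraints have shadow price 0 (complementary slackness).
Dual feasibility on the basic columns requires 4·y_inspection + 5·y_lathe time = 49, 6·y_inspection + 3·y_lathe time = 60.
→ y_inspection = 8.5 and y_lathe time = 3.
Reduced cost of flanges: c₃ − yᵀa₃ = 27 − (8.5·3 + 3·1) = 27 − 28.5 = -1.5.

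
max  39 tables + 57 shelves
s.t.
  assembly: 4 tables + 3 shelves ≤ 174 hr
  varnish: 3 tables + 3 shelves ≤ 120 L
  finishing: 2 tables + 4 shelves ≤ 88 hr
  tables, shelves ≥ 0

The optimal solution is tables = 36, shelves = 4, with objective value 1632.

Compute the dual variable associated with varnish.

7

At the optimum: assembly uses 156 of 174 (slack = 18); varnish uses 120 of 120 (binding); finishing uses 88 of 88 (binding).
By complementary slackness, y = 0 for the non-binding constraint.
Dual feasibility on the basic columns requires 3·y_varnish + 2·y_finishing = 39, 3·y_varnish + 4·y_finishing = 57.
Solving: y_varnish = 7, y_finishing = 9.
Shadow price of varnish = 7.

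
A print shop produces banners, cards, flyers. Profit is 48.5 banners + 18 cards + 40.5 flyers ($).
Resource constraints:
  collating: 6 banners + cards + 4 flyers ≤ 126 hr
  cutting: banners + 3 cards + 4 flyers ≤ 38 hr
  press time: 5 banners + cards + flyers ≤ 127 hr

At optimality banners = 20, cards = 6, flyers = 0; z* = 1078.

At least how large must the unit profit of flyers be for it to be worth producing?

44

Binding: collating and cutting. Non-binding: press time (21 unused).
Since press time is not tight, its dual is 0.
The binding rows give the dual system: 6·y_collating + 1·y_cutting = 48.5 and 1·y_collating + 3·y_cutting = 18.
This yields shadow prices y_collating = 7.5, y_cutting = 3.5.
flyers enters the basis when its profit ≥ yᵀa₃ = 7.5·4 + 3.5·4 = 44.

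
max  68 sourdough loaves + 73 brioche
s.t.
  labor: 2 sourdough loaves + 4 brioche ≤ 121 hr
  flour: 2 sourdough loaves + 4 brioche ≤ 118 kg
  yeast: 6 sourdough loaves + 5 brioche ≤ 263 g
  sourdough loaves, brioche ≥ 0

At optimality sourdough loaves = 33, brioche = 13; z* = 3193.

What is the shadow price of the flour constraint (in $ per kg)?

Binding: flour and yeast. Non-binding: labor (3 unused).
Slack constraints have shadow price 0 (complementary slackness).
The binding rows give the dual system: 2·y_flour + 6·y_yeast = 68 and 4·y_flour + 5·y_yeast = 73.
This yields shadow prices y_flour = 7, y_yeast = 9.
Shadow price of flour = 7.

7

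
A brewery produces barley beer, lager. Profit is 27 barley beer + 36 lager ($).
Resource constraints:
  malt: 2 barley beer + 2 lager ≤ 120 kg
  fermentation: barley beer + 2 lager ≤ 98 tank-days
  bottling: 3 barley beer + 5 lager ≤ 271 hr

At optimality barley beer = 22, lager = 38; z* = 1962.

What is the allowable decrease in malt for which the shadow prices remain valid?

Binding constraints: malt, fermentation. The basis is B = [[2,2],[1,2]] with det 2.
Per unit decrease in malt, x* moves by d = (-1, 0.5).
The basis stays optimal until barley beer reaches 0; allowable decrease = 22 kg.

22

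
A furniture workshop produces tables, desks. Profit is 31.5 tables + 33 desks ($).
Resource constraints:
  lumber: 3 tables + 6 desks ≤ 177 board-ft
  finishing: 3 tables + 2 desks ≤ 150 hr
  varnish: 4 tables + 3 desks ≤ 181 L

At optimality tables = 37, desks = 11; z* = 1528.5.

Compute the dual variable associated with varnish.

6

Check each constraint at x*: lumber 177/177 (tight); finishing 133/150 (slack 17); varnish 181/181 (tight).
By complementary slackness, y = 0 for the non-binding constraint.
From A_Bᵀ y = c: 3·y_lumber + 4·y_varnish = 31.5; 6·y_lumber + 3·y_varnish = 33.
Solving: y_lumber = 2.5, y_varnish = 6.
Shadow price of varnish = 6.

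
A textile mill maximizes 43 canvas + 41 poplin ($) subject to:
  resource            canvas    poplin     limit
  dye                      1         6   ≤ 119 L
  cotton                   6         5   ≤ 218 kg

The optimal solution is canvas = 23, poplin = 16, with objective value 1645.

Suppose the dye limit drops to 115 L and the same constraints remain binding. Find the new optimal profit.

At the optimum: dye uses 119 of 119 (binding); cotton uses 218 of 218 (binding).
Dual feasibility on the basic columns requires 1·y_dye + 6·y_cotton = 43, 6·y_dye + 5·y_cotton = 41.
→ y_dye = 1 and y_cotton = 7.
Δz = y_dye·Δb = 1 × (-4) = -4, so new z* = 1645 − 4 = 1641.

1641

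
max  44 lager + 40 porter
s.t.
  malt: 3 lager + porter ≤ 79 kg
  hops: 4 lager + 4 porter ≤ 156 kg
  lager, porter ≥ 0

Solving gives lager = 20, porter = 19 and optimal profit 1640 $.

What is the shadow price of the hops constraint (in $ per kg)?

Both malt and hops are binding at x*.
From A_Bᵀ y = c: 3·y_malt + 4·y_hops = 44; 1·y_malt + 4·y_hops = 40.
→ y_malt = 2 and y_hops = 9.5.
Shadow price of hops = 9.5.

9.5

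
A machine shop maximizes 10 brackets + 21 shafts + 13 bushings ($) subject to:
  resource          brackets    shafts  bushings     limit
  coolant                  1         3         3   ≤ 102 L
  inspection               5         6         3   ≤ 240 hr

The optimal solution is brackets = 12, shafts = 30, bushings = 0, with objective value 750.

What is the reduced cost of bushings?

-5

Both coolant and inspection are binding at x*.
The binding rows give the dual system: 1·y_coolant + 5·y_inspection = 10 and 3·y_coolant + 6·y_inspection = 21.
Solving: y_coolant = 5, y_inspection = 1.
Reduced cost of bushings: c₃ − yᵀa₃ = 13 − (5·3 + 1·3) = 13 − 18 = -5.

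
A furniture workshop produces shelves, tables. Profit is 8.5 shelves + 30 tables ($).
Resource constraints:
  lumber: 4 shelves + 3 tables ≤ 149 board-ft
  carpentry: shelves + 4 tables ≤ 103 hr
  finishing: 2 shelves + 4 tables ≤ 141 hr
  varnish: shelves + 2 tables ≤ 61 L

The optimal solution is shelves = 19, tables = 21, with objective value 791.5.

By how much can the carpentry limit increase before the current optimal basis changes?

19

Binding constraints: carpentry, varnish. The basis is B = [[1,4],[1,2]] with det -2.
Per unit increase in carpentry, x* moves by d = (-1, 0.5).
The basis stays optimal until shelves reaches 0; allowable increase = 19 hr.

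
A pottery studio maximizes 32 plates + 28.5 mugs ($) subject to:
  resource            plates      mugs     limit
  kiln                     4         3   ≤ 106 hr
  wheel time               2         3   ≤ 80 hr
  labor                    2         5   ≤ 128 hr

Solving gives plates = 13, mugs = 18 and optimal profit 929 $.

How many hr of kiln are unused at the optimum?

0

kiln used = 4·13 + 3·18 = 106; slack = 106 − 106 = 0.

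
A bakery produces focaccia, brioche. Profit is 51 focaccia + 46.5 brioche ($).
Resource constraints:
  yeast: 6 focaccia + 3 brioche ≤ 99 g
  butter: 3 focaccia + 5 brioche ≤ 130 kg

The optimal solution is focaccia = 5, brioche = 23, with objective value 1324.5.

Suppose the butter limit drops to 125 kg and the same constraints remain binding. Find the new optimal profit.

Both yeast and butter are binding at x*.
From A_Bᵀ y = c: 6·y_yeast + 3·y_butter = 51; 3·y_yeast + 5·y_butter = 46.5.
This yields shadow prices y_yeast = 5.5, y_butter = 6.
Δz = y_butter·Δb = 6 × (-5) = -30, so new z* = 1324.5 − 30 = 1294.5.

1294.5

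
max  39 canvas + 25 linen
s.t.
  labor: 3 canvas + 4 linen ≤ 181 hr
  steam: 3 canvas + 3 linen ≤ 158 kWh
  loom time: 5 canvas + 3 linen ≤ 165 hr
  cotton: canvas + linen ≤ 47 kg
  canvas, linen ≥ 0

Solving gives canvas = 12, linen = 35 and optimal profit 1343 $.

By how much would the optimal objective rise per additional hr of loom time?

Binding: loom time and cotton. Non-binding: labor (5 unused), steam (17 unused).
Slack constraints have shadow price 0 (complementary slackness).
From A_Bᵀ y = c: 5·y_loom time + 1·y_cotton = 39; 3·y_loom time + 1·y_cotton = 25.
This yields shadow prices y_loom time = 7, y_cotton = 4.
Shadow price of loom time = 7.

7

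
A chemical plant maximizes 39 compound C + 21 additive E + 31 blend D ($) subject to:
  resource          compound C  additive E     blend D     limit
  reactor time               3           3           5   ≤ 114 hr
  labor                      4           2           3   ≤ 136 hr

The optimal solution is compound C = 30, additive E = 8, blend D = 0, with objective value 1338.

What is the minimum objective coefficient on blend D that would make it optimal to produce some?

32

Check each constraint at x*: reactor time 114/114 (tight); labor 136/136 (tight).
From A_Bᵀ y = c: 3·y_reactor time + 4·y_labor = 39; 3·y_reactor time + 2·y_labor = 21.
Solving: y_reactor time = 1, y_labor = 9.
blend D enters the basis when its profit ≥ yᵀa₃ = 1·5 + 9·3 = 32.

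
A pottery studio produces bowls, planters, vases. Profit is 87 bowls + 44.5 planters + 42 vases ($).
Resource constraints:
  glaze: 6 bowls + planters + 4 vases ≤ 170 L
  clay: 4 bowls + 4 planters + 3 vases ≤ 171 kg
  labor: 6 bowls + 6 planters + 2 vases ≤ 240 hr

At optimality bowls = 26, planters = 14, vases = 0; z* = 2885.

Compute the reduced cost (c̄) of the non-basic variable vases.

At the optimum: glaze uses 170 of 170 (binding); clay uses 160 of 171 (slack = 11); labor uses 240 of 240 (binding).
By complementary slackness, y = 0 for the non-binding constraint.
Dual feasibility on the basic columns requires 6·y_glaze + 6·y_labor = 87, 1·y_glaze + 6·y_labor = 44.5.
This yields shadow prices y_glaze = 8.5, y_labor = 6.
Reduced cost of vases: c₃ − yᵀa₃ = 42 − (8.5·4 + 6·2) = 42 − 46 = -4.

-4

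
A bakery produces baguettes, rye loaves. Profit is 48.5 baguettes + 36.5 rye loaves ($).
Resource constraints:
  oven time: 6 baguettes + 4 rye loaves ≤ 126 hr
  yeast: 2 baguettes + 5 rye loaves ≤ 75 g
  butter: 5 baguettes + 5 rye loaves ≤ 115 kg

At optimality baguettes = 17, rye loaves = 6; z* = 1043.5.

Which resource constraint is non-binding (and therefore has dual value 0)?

oven time: 126/126 (binding)
yeast: 64/75 (slack 11)
butter: 115/115 (binding)
By complementary slackness, a constraint with positive slack has shadow price 0 → yeast.

yeast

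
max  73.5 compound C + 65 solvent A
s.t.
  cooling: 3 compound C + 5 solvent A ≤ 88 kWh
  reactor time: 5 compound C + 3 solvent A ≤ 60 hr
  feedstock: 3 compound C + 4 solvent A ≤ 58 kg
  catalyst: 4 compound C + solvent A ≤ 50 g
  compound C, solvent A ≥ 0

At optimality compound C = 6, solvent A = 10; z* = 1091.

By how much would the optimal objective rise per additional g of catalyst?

0

Check each constraint at x*: cooling 68/88 (slack 20); reactor time 60/60 (tight); feedstock 58/58 (tight); catalyst 34/50 (slack 16).
Slack constraints have shadow price 0 (complementary slackness).
Dual feasibility on the basic columns requires 5·y_reactor time + 3·y_feedstock = 73.5, 3·y_reactor time + 4·y_feedstock = 65.
This yields shadow prices y_reactor time = 9, y_feedstock = 9.5.
Shadow price of catalyst = 0.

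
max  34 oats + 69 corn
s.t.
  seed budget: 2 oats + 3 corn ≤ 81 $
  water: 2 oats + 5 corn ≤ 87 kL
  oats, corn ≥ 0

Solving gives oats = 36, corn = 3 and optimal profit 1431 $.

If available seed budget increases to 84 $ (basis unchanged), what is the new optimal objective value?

1455

Both seed budget and water are binding at x*.
From A_Bᵀ y = c: 2·y_seed budget + 2·y_water = 34; 3·y_seed budget + 5·y_water = 69.
This yields shadow prices y_seed budget = 8, y_water = 9.
Δz = y_seed budget·Δb = 8 × (3) = 24, so new z* = 1431 + 24 = 1455.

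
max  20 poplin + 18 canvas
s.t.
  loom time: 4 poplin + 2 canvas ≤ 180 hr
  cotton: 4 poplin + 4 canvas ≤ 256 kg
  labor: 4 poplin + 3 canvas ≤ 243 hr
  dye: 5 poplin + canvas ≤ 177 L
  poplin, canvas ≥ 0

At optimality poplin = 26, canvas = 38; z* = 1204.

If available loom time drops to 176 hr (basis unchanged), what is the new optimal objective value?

1200

Check each constraint at x*: loom time 180/180 (tight); cotton 256/256 (tight); labor 218/243 (slack 25); dye 168/177 (slack 9).
Since labor, dye are not tight, their duals are 0.
Dual feasibility on the basic columns requires 4·y_loom time + 4·y_cotton = 20, 2·y_loom time + 4·y_cotton = 18.
→ y_loom time = 1 and y_cotton = 4.
Δz = y_loom time·Δb = 1 × (-4) = -4, so new z* = 1204 − 4 = 1200.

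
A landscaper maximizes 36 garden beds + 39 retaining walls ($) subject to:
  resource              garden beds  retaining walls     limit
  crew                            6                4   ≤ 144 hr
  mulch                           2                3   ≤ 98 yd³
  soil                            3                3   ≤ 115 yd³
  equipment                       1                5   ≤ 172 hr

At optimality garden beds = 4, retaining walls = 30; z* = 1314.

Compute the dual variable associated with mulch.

9

Check each constraint at x*: crew 144/144 (tight); mulch 98/98 (tight); soil 102/115 (slack 13); equipment 154/172 (slack 18).
Since soil, equipment are not tight, their duals are 0.
From A_Bᵀ y = c: 6·y_crew + 2·y_mulch = 36; 4·y_crew + 3·y_mulch = 39.
→ y_crew = 3 and y_mulch = 9.
Shadow price of mulch = 9.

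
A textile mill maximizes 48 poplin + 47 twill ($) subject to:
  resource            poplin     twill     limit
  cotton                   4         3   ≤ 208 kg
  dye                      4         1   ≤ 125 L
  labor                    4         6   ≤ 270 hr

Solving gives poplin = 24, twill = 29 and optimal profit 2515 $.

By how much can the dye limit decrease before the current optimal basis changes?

Binding constraints: dye, labor. The basis is B = [[4,1],[4,6]] with det 20.
Per unit decrease in dye, x* moves by d = (-0.3, 0.2).
The basis stays optimal until poplin reaches 0; allowable decrease = 80 L.

80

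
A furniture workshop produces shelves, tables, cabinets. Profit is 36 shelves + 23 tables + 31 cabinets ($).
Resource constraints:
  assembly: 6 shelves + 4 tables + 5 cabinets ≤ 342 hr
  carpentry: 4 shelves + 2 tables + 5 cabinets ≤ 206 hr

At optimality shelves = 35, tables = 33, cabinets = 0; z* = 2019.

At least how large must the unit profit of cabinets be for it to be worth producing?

Check each constraint at x*: assembly 342/342 (tight); carpentry 206/206 (tight).
The binding rows give the dual system: 6·y_assembly + 4·y_carpentry = 36 and 4·y_assembly + 2·y_carpentry = 23.
This yields shadow prices y_assembly = 5, y_carpentry = 1.5.
cabinets enters the basis when its profit ≥ yᵀa₃ = 5·5 + 1.5·5 = 32.5.

32.5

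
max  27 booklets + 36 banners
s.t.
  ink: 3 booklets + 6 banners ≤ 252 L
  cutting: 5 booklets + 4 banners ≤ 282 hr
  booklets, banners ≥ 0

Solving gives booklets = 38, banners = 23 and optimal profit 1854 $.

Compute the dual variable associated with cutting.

3

Both ink and cutting are binding at x*.
The binding rows give the dual system: 3·y_ink + 5·y_cutting = 27 and 6·y_ink + 4·y_cutting = 36.
Solving: y_ink = 4, y_cutting = 3.
Shadow price of cutting = 3.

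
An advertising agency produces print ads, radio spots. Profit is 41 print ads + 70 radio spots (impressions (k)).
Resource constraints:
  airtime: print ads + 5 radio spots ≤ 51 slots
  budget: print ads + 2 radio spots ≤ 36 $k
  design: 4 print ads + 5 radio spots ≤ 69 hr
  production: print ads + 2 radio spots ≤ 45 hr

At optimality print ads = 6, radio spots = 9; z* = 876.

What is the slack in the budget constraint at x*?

budget used = 1·6 + 2·9 = 24; slack = 36 − 24 = 12.

12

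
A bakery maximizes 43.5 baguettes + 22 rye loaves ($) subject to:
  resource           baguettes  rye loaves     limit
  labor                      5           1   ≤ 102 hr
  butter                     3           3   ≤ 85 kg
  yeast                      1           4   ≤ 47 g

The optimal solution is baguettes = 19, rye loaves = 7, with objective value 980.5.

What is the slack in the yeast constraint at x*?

yeast used = 1·19 + 4·7 = 47; slack = 47 − 47 = 0.

0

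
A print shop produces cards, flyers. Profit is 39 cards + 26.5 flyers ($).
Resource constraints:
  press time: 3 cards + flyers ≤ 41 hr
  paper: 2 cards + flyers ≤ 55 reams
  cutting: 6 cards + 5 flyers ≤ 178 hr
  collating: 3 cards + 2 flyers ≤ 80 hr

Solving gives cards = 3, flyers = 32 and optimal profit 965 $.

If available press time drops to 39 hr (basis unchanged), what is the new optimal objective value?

957

At the optimum: press time uses 41 of 41 (binding); paper uses 38 of 55 (slack = 17); cutting uses 178 of 178 (binding); collating uses 73 of 80 (slack = 7).
By complementary slackness, y = 0 for the non-binding constraints.
The binding rows give the dual system: 3·y_press time + 6·y_cutting = 39 and 1·y_press time + 5·y_cutting = 26.5.
Solving: y_press time = 4, y_cutting = 4.5.
Δz = y_press time·Δb = 4 × (-2) = -8, so new z* = 965 − 8 = 957.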